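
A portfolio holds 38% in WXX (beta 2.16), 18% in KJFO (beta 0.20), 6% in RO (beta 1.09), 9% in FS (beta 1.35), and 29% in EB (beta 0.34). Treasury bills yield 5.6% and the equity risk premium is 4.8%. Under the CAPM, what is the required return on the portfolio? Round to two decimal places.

β_P = Σ w_i β_i = 0.38×2.16 + 0.18×0.20 + 0.06×1.09 + 0.09×1.35 + 0.29×0.34 = 1.1423
E(R_P) = R_f + β_P × MRP = 5.6% + 1.1423 × 4.8% = 11.08%

11.08%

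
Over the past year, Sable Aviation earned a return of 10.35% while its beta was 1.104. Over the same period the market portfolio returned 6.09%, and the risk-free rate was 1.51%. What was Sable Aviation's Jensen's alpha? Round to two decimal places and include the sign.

+3.78%

Market excess return = 6.09% − 1.51% = 4.58%
CAPM benchmark = R_f + β(R_m − R_f) = 1.51% + 1.104 × 4.58% = 6.56632%
α = actual − benchmark = 10.35% − 6.56632% = +3.78%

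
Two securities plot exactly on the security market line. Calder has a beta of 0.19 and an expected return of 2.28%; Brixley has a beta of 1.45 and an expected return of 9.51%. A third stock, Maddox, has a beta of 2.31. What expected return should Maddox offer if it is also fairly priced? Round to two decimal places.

14.44%

MRP (SML slope) = (9.51% − 2.28%) / (1.45 − 0.19) = 7.23% / 1.26 = 5.7381%
R_f (intercept) = 2.28% − 0.19 × 5.7381% = 1.1898%
E(R_Maddox) = R_f + β × MRP = 1.1898% + 2.31 × 5.7381% = 14.44%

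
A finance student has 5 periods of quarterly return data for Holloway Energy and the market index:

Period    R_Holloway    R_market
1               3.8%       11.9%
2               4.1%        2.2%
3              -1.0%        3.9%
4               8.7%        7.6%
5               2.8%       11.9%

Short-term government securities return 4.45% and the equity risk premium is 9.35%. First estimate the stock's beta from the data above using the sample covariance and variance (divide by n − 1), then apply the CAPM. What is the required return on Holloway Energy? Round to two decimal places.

5.83%

Mean R_i = (3.8 + 4.1 − 1.0 + 8.7 + 2.8) / 5 = 3.6800%
Mean R_m = (11.9 + 2.2 + 3.9 + 7.6 + 11.9) / 5 = 7.5000%
Σ(R_i − R̄_i)(R_m − R̄_m) = 11.7800  ⇒  Cov = 11.7800 / 4 = 2.9450
Σ(R_m − R̄_m)² = 79.7800  ⇒  Var(R_m) = 79.7800 / 4 = 19.9450
β = Cov / Var(R_m) = 2.9450 / 19.9450 = 0.1477
E(R) = R_f + β × MRP = 4.45% + 0.1477 × 9.35% = 5.83%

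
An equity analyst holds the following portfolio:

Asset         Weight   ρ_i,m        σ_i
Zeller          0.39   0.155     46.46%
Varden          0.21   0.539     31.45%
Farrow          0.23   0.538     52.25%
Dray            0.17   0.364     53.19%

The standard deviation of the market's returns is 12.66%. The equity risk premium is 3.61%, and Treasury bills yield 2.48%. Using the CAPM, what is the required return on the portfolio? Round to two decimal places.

β_Zeller = 0.155 × 46.46% / 12.66% = 0.5688
β_Varden = 0.539 × 31.45% / 12.66% = 1.3390
β_Farrow = 0.538 × 52.25% / 12.66% = 2.2204
β_Dray = 0.364 × 53.19% / 12.66% = 1.5293
β_P = Σ w_i β_i = 0.39×0.5688 + 0.21×1.3390 + 0.23×2.2204 + 0.17×1.5293 = 1.2737
E(R_P) = R_f + β_P × MRP = 2.48% + 1.2737 × 3.61% = 7.08%

7.08%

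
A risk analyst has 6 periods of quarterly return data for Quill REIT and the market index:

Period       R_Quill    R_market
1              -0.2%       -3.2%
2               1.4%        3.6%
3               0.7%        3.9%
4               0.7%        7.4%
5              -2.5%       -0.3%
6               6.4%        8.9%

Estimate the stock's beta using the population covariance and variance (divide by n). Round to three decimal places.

0.475

Mean R_i = (-0.2 + 1.4 + 0.7 + 0.7 − 2.5 + 6.4) / 6 = 1.0833%
Mean R_m = (-3.2 + 3.6 + 3.9 + 7.4 − 0.3 + 8.9) / 6 = 3.3833%
Σ(R_i − R̄_i)(R_m − R̄_m) = 49.3083  ⇒  Cov = 49.3083 / 6 = 8.2181
Σ(R_m − R̄_m)² = 103.7883  ⇒  Var(R_m) = 103.7883 / 6 = 17.2981
β = Cov / Var(R_m) = 8.2181 / 17.2981 = 0.4751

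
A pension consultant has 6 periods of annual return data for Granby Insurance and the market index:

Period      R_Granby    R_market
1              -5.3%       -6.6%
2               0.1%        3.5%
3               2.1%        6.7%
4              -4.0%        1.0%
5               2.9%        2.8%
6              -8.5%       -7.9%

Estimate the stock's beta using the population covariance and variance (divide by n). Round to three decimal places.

0.696

Mean R_i = (-5.3 + 0.1 + 2.1 − 4.0 + 2.9 − 8.5) / 6 = -2.1167%
Mean R_m = (-6.6 + 3.5 + 6.7 + 1.0 + 2.8 − 7.9) / 6 = -0.0833%
Σ(R_i − R̄_i)(R_m − R̄_m) = 119.6117  ⇒  Cov = 119.6117 / 6 = 19.9353
Σ(R_m − R̄_m)² = 171.9083  ⇒  Var(R_m) = 171.9083 / 6 = 28.6514
β = Cov / Var(R_m) = 19.9353 / 28.6514 = 0.6958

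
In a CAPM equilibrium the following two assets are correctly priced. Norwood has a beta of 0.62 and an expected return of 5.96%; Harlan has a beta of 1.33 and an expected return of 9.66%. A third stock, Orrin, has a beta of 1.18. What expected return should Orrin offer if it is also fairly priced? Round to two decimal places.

MRP (SML slope) = (9.66% − 5.96%) / (1.33 − 0.62) = 3.70% / 0.71 = 5.2113%
R_f (intercept) = 5.96% − 0.62 × 5.2113% = 2.7290%
E(R_Orrin) = R_f + β × MRP = 2.7290% + 1.18 × 5.2113% = 8.88%

8.88%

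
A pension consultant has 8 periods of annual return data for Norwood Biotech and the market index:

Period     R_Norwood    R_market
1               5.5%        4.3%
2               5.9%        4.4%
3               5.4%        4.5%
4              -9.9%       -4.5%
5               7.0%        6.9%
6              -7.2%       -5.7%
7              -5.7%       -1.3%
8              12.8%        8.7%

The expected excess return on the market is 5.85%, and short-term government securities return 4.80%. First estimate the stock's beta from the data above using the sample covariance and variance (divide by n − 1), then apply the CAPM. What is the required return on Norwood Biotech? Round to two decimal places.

Mean R_i = (5.5 + 5.9 + 5.4 − 9.9 + 7.0 − 7.2 − 5.7 + 12.8) / 8 = 1.7250%
Mean R_m = (4.3 + 4.4 + 4.5 − 4.5 + 6.9 − 5.7 − 1.3 + 8.7) / 8 = 2.1625%
Σ(R_i − R̄_i)(R_m − R̄_m) = 296.7275  ⇒  Cov = 296.7275 / 7 = 42.3896
Σ(R_m − R̄_m)² = 198.4188  ⇒  Var(R_m) = 198.4188 / 7 = 28.3455
β = Cov / Var(R_m) = 42.3896 / 28.3455 = 1.4955
E(R) = R_f + β × MRP = 4.80% + 1.4955 × 5.85% = 13.55%

13.55%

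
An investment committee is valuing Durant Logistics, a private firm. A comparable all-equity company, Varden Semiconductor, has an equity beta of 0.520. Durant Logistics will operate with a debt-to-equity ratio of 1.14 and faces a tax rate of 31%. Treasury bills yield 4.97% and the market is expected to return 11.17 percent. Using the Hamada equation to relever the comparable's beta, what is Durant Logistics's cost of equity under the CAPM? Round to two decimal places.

10.73%

β_L = β_U × [1 + (1 − t)(D/E)] = 0.520 × [1 + (1 − 0.31) × 1.14]
    = 0.520 × [1 + 0.69 × 1.14] = 0.520 × 1.7866 = 0.9290
MRP = 11.17% − 4.97% = 6.20%
E(R) = R_f + β_L × MRP = 4.97% + 0.9290 × 6.20% = 10.73%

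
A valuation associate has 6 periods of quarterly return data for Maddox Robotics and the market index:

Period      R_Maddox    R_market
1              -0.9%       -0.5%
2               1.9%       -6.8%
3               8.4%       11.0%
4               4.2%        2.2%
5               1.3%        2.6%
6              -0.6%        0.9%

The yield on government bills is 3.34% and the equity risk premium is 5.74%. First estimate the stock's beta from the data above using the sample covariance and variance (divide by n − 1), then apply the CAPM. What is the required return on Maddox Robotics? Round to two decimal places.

Mean R_i = (-0.9 + 1.9 + 8.4 + 4.2 + 1.3 − 0.6) / 6 = 2.3833%
Mean R_m = (-0.5 − 6.8 + 11.0 + 2.2 + 2.6 + 0.9) / 6 = 1.5667%
Σ(R_i − R̄_i)(R_m − R̄_m) = 69.6067  ⇒  Cov = 69.6067 / 5 = 13.9213
Σ(R_m − R̄_m)² = 165.1733  ⇒  Var(R_m) = 165.1733 / 5 = 33.0347
β = Cov / Var(R_m) = 13.9213 / 33.0347 = 0.4214
E(R) = R_f + β × MRP = 3.34% + 0.4214 × 5.74% = 5.76%

5.76%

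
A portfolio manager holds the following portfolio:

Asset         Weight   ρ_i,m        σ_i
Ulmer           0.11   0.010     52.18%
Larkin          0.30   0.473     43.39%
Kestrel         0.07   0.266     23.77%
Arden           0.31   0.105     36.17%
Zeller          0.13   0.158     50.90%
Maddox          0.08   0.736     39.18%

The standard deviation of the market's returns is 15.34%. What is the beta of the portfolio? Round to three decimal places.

β_Ulmer = 0.010 × 52.18% / 15.34% = 0.0340
β_Larkin = 0.473 × 43.39% / 15.34% = 1.3379
β_Kestrel = 0.266 × 23.77% / 15.34% = 0.4122
β_Arden = 0.105 × 36.17% / 15.34% = 0.2476
β_Zeller = 0.158 × 50.90% / 15.34% = 0.5243
β_Maddox = 0.736 × 39.18% / 15.34% = 1.8798
β_P = Σ w_i β_i = 0.11×0.0340 + 0.30×1.3379 + 0.07×0.4122 + 0.31×0.2476 + 0.13×0.5243 + 0.08×1.8798 = 0.7293

0.729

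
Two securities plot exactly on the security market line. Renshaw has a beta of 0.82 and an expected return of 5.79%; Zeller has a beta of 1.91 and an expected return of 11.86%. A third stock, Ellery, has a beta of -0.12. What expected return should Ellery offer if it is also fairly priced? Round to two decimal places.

0.56%

MRP (SML slope) = (11.86% − 5.79%) / (1.91 − 0.82) = 6.07% / 1.09 = 5.5688%
R_f (intercept) = 5.79% − 0.82 × 5.5688% = 1.2236%
E(R_Ellery) = R_f + β × MRP = 1.2236% + -0.12 × 5.5688% = 0.56%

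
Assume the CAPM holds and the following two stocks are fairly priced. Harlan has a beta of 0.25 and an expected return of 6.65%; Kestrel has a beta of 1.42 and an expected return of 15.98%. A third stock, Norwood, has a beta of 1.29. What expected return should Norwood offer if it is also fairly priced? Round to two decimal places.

14.94%

MRP (SML slope) = (15.98% − 6.65%) / (1.42 − 0.25) = 9.33% / 1.17 = 7.9744%
R_f (intercept) = 6.65% − 0.25 × 7.9744% = 4.6564%
E(R_Norwood) = R_f + β × MRP = 4.6564% + 1.29 × 7.9744% = 14.94%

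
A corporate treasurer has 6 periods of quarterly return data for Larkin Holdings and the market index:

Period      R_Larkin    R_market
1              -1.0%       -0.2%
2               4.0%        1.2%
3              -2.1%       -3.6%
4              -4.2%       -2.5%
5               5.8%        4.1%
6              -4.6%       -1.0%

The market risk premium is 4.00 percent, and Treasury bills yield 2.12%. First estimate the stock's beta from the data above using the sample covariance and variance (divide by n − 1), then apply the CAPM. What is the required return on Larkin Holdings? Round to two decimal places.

7.48%

Mean R_i = (-1.0 + 4.0 − 2.1 − 4.2 + 5.8 − 4.6) / 6 = -0.3500%
Mean R_m = (-0.2 + 1.2 − 3.6 − 2.5 + 4.1 − 1.0) / 6 = -0.3333%
Σ(R_i − R̄_i)(R_m − R̄_m) = 50.7400  ⇒  Cov = 50.7400 / 5 = 10.1480
Σ(R_m − R̄_m)² = 37.8333  ⇒  Var(R_m) = 37.8333 / 5 = 7.5667
β = Cov / Var(R_m) = 10.1480 / 7.5667 = 1.3411
E(R) = R_f + β × MRP = 2.12% + 1.3411 × 4.00% = 7.48%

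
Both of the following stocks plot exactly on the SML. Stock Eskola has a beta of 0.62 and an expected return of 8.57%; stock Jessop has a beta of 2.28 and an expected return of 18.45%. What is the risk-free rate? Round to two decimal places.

4.88%

Both satisfy E(R) = R_f + β·MRP, so the slope of the SML is
MRP = (18.45% − 8.57%) / (2.28 − 0.62) = 9.88% / 1.66 = 5.9518%
R_f = E(R_Eskola) − β_Eskola·MRP = 8.57% − 0.62 × 5.9518% = 4.8799%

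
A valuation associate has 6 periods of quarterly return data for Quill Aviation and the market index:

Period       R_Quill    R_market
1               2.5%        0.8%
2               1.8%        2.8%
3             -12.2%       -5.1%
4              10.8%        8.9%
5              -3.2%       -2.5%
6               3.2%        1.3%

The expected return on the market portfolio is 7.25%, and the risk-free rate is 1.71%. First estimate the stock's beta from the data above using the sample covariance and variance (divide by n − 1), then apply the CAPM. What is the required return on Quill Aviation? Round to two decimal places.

10.10%

Mean R_i = (2.5 + 1.8 − 12.2 + 10.8 − 3.2 + 3.2) / 6 = 0.4833%
Mean R_m = (0.8 + 2.8 − 5.1 + 8.9 − 2.5 + 1.3) / 6 = 1.0333%
Σ(R_i − R̄_i)(R_m − R̄_m) = 174.5433  ⇒  Cov = 174.5433 / 5 = 34.9087
Σ(R_m − R̄_m)² = 115.2333  ⇒  Var(R_m) = 115.2333 / 5 = 23.0467
β = Cov / Var(R_m) = 34.9087 / 23.0467 = 1.5147
MRP = 7.25% − 1.71% = 5.54%
E(R) = R_f + β × MRP = 1.71% + 1.5147 × 5.54% = 10.10%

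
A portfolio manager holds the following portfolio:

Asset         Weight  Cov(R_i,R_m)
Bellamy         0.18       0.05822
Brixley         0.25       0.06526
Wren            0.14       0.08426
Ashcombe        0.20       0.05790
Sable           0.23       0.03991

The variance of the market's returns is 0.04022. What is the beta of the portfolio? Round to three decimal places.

β_Bellamy = 0.05822 / 0.04022 = 1.4475
β_Brixley = 0.06526 / 0.04022 = 1.6226
β_Wren = 0.08426 / 0.04022 = 2.0950
β_Ashcombe = 0.05790 / 0.04022 = 1.4396
β_Sable = 0.03991 / 0.04022 = 0.9923
β_P = Σ w_i β_i = 0.18×1.4475 + 0.25×1.6226 + 0.14×2.0950 + 0.20×1.4396 + 0.23×0.9923 = 1.4756

1.476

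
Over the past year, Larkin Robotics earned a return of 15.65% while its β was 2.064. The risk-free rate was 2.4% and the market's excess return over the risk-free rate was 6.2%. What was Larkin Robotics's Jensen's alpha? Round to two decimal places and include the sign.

CAPM benchmark = R_f + β(R_m − R_f) = 2.4% + 2.064 × 6.2% = 15.1968%
α = actual − benchmark = 15.65% − 15.1968% = +0.45%

+0.45%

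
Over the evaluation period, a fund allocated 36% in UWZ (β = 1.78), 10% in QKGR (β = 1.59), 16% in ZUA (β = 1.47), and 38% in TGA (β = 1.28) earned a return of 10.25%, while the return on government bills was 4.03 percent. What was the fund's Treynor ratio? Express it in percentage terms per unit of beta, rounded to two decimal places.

4.09%

β_P = 0.36×1.78 + 0.10×1.59 + 0.16×1.47 + 0.38×1.28 = 1.5214
Treynor = (R_P − R_f) / β_P = (10.25% − 4.03%) / 1.5214 = 6.22% / 1.5214 = 4.09%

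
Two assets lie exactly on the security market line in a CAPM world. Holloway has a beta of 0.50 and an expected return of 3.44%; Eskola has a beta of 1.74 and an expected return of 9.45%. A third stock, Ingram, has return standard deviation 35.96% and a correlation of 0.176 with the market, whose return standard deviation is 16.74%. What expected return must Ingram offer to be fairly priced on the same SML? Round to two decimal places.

2.85%

MRP = (9.45% − 3.44%) / (1.74 − 0.50) = 4.8468%
R_f = 3.44% − 0.50 × 4.8468% = 1.0166%
β_Ingram = ρ·σ_i/σ_m = 0.176 × 35.96 / 16.74 = 0.3781
E(R_Ingram) = R_f + β × MRP = 1.0166% + 0.3781 × 4.8468% = 2.85%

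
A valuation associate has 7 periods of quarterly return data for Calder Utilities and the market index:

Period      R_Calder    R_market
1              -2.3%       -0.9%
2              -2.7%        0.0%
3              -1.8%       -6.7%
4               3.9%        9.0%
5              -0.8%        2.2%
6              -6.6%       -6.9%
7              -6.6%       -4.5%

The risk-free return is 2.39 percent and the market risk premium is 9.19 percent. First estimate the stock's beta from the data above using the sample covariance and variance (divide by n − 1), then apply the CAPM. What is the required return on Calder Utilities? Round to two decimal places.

Mean R_i = (-2.3 − 2.7 − 1.8 + 3.9 − 0.8 − 6.6 − 6.6) / 7 = -2.4143%
Mean R_m = (-0.9 + 0.0 − 6.7 + 9.0 + 2.2 − 6.9 − 4.5) / 7 = -1.1143%
Σ(R_i − R̄_i)(R_m − R̄_m) = 103.8786  ⇒  Cov = 103.8786 / 6 = 17.3131
Σ(R_m − R̄_m)² = 190.7086  ⇒  Var(R_m) = 190.7086 / 6 = 31.7848
β = Cov / Var(R_m) = 17.3131 / 31.7848 = 0.5447
E(R) = R_f + β × MRP = 2.39% + 0.5447 × 9.19% = 7.40%

7.40%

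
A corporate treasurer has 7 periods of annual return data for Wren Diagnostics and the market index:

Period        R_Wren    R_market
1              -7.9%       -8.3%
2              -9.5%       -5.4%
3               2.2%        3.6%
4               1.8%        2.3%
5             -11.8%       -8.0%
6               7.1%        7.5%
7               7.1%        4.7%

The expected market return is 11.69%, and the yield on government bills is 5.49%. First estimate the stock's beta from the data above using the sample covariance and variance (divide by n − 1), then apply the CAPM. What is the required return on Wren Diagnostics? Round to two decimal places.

Mean R_i = (-7.9 − 9.5 + 2.2 + 1.8 − 11.8 + 7.1 + 7.1) / 7 = -1.5714%
Mean R_m = (-8.3 − 5.4 + 3.6 + 2.3 − 8.0 + 7.5 + 4.7) / 7 = -0.5143%
Σ(R_i − R̄_i)(R_m − R̄_m) = 304.2929  ⇒  Cov = 304.2929 / 6 = 50.7155
Σ(R_m − R̄_m)² = 256.7886  ⇒  Var(R_m) = 256.7886 / 6 = 42.7981
β = Cov / Var(R_m) = 50.7155 / 42.7981 = 1.1850
MRP = 11.69% − 5.49% = 6.20%
E(R) = R_f + β × MRP = 5.49% + 1.1850 × 6.20% = 12.84%

12.84%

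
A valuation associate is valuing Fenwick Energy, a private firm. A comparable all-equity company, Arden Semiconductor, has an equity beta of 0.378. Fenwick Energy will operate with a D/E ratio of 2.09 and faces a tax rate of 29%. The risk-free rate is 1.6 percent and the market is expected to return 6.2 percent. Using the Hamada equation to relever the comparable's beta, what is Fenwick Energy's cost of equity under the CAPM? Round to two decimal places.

β_L = β_U × [1 + (1 − t)(D/E)] = 0.378 × [1 + (1 − 0.29) × 2.09]
    = 0.378 × [1 + 0.71 × 2.09] = 0.378 × 2.4839 = 0.9389
MRP = 6.2% − 1.6% = 4.60%
E(R) = R_f + β_L × MRP = 1.6% + 0.9389 × 4.6% = 5.92%

5.92%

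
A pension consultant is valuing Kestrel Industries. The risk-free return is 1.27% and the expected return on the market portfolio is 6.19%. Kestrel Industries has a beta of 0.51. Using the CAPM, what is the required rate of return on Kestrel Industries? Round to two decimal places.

3.78%

Market risk premium = E(R_m) − R_f = 6.19% − 1.27% = 4.92%
E(R) = R_f + β × MRP = 1.27% + 0.51 × 4.92% = 3.78%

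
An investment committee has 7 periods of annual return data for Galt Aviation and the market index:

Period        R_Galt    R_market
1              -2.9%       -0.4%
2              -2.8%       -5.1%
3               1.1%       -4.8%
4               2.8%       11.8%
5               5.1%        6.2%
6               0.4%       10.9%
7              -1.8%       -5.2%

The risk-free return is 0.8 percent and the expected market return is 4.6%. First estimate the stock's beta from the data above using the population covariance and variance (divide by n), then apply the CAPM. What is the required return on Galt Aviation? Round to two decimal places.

Mean R_i = (-2.9 − 2.8 + 1.1 + 2.8 + 5.1 + 0.4 − 1.8) / 7 = 0.2714%
Mean R_m = (-0.4 − 5.1 − 4.8 + 11.8 + 6.2 + 10.9 − 5.2) / 7 = 1.9143%
Σ(R_i − R̄_i)(R_m − R̄_m) = 84.9029  ⇒  Cov = 84.9029 / 7 = 12.1290
Σ(R_m − R̄_m)² = 347.0886  ⇒  Var(R_m) = 347.0886 / 7 = 49.5841
β = Cov / Var(R_m) = 12.1290 / 49.5841 = 0.2446
MRP = 4.6% − 0.8% = 3.80%
E(R) = R_f + β × MRP = 0.8% + 0.2446 × 3.8% = 1.73%

1.73%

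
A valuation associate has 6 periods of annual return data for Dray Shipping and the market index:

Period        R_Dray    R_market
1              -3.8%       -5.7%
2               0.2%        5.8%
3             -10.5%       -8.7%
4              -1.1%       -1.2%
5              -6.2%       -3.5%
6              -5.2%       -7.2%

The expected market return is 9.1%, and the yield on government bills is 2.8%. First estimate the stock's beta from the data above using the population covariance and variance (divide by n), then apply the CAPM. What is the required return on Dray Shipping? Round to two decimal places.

6.64%

Mean R_i = (-3.8 + 0.2 − 10.5 − 1.1 − 6.2 − 5.2) / 6 = -4.4333%
Mean R_m = (-5.7 + 5.8 − 8.7 − 1.2 − 3.5 − 7.2) / 6 = -3.4167%
Σ(R_i − R̄_i)(R_m − R̄_m) = 83.7467  ⇒  Cov = 83.7467 / 6 = 13.9578
Σ(R_m − R̄_m)² = 137.3083  ⇒  Var(R_m) = 137.3083 / 6 = 22.8847
β = Cov / Var(R_m) = 13.9578 / 22.8847 = 0.6099
MRP = 9.1% − 2.8% = 6.30%
E(R) = R_f + β × MRP = 2.8% + 0.6099 × 6.3% = 6.64%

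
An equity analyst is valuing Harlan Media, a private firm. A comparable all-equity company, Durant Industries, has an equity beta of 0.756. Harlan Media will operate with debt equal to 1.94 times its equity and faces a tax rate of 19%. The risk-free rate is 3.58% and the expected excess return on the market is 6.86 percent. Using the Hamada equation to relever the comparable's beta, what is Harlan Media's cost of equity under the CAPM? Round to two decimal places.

16.92%

β_L = β_U × [1 + (1 − t)(D/E)] = 0.756 × [1 + (1 − 0.19) × 1.94]
    = 0.756 × [1 + 0.81 × 1.94] = 0.756 × 2.5714 = 1.9440
E(R) = R_f + β_L × MRP = 3.58% + 1.9440 × 6.86% = 16.92%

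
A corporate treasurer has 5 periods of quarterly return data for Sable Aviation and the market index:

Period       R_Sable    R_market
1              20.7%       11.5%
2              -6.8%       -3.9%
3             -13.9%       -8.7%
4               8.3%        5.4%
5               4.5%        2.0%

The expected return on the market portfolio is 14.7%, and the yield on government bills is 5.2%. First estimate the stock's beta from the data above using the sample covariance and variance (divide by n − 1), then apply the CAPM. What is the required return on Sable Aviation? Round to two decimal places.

21.39%

Mean R_i = (20.7 − 6.8 − 13.9 + 8.3 + 4.5) / 5 = 2.5600%
Mean R_m = (11.5 − 3.9 − 8.7 + 5.4 + 2.0) / 5 = 1.2600%
Σ(R_i − R̄_i)(R_m − R̄_m) = 423.1920  ⇒  Cov = 423.1920 / 4 = 105.7980
Σ(R_m − R̄_m)² = 248.3720  ⇒  Var(R_m) = 248.3720 / 4 = 62.0930
β = Cov / Var(R_m) = 105.7980 / 62.0930 = 1.7039
MRP = 14.7% − 5.2% = 9.50%
E(R) = R_f + β × MRP = 5.2% + 1.7039 × 9.5% = 21.39%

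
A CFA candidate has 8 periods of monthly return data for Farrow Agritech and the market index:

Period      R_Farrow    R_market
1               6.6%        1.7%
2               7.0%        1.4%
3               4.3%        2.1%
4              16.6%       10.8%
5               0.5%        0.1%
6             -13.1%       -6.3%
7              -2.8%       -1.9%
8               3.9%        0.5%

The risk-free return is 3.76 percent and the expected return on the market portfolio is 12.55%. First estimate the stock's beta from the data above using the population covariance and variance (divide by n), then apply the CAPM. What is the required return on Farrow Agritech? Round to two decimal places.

18.81%

Mean R_i = (6.6 + 7.0 + 4.3 + 16.6 + 0.5 − 13.1 − 2.8 + 3.9) / 8 = 2.8750%
Mean R_m = (1.7 + 1.4 + 2.1 + 10.8 + 0.1 − 6.3 − 1.9 + 0.5) / 8 = 1.0500%
Σ(R_i − R̄_i)(R_m − R̄_m) = 275.0300  ⇒  Cov = 275.0300 / 8 = 34.3788
Σ(R_m − R̄_m)² = 160.6400  ⇒  Var(R_m) = 160.6400 / 8 = 20.0800
β = Cov / Var(R_m) = 34.3788 / 20.0800 = 1.7121
MRP = 12.55% − 3.76% = 8.79%
E(R) = R_f + β × MRP = 3.76% + 1.7121 × 8.79% = 18.81%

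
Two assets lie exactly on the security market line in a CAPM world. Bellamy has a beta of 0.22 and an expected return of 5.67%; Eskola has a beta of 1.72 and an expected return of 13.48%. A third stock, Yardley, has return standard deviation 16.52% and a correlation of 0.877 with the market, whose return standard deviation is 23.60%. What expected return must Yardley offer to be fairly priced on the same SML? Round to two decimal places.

7.72%

MRP = (13.48% − 5.67%) / (1.72 − 0.22) = 5.2067%
R_f = 5.67% − 0.22 × 5.2067% = 4.5245%
β_Yardley = ρ·σ_i/σ_m = 0.877 × 16.52 / 23.60 = 0.6139
E(R_Yardley) = R_f + β × MRP = 4.5245% + 0.6139 × 5.2067% = 7.72%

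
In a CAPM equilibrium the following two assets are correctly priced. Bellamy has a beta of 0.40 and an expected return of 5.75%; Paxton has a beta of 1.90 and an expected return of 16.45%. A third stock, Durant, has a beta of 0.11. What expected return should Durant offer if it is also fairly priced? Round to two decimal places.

3.68%

MRP (SML slope) = (16.45% − 5.75%) / (1.90 − 0.40) = 10.70% / 1.50 = 7.1333%
R_f (intercept) = 5.75% − 0.40 × 7.1333% = 2.8967%
E(R_Durant) = R_f + β × MRP = 2.8967% + 0.11 × 7.1333% = 3.68%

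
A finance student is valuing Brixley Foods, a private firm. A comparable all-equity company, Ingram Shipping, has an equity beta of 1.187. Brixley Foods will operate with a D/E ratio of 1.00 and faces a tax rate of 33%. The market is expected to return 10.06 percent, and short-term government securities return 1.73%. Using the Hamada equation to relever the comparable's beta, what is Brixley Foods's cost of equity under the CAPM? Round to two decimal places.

β_L = β_U × [1 + (1 − t)(D/E)] = 1.187 × [1 + (1 − 0.33) × 1.00]
    = 1.187 × [1 + 0.67 × 1.00] = 1.187 × 1.6700 = 1.9823
MRP = 10.06% − 1.73% = 8.33%
E(R) = R_f + β_L × MRP = 1.73% + 1.9823 × 8.33% = 18.24%

18.24%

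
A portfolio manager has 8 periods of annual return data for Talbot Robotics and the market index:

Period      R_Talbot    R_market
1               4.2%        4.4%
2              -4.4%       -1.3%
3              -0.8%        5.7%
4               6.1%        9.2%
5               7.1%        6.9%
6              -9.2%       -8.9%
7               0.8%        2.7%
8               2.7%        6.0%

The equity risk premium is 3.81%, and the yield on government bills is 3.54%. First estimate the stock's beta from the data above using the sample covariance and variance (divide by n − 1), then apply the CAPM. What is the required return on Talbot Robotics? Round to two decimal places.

Mean R_i = (4.2 − 4.4 − 0.8 + 6.1 + 7.1 − 9.2 + 0.8 + 2.7) / 8 = 0.8125%
Mean R_m = (4.4 − 1.3 + 5.7 + 9.2 + 6.9 − 8.9 + 2.7 + 6.0) / 8 = 3.0875%
Σ(R_i − R̄_i)(R_m − R̄_m) = 204.9213  ⇒  Cov = 204.9213 / 7 = 29.2745
Σ(R_m − R̄_m)² = 232.0288  ⇒  Var(R_m) = 232.0288 / 7 = 33.1470
β = Cov / Var(R_m) = 29.2745 / 33.1470 = 0.8832
E(R) = R_f + β × MRP = 3.54% + 0.8832 × 3.81% = 6.90%

6.90%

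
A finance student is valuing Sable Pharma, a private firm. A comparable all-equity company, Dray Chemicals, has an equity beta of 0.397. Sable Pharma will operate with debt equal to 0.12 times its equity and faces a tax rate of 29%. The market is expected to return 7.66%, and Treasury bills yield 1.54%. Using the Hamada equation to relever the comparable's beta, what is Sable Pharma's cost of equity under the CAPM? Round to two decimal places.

β_L = β_U × [1 + (1 − t)(D/E)] = 0.397 × [1 + (1 − 0.29) × 0.12]
    = 0.397 × [1 + 0.71 × 0.12] = 0.397 × 1.0852 = 0.4308
MRP = 7.66% − 1.54% = 6.12%
E(R) = R_f + β_L × MRP = 1.54% + 0.4308 × 6.12% = 4.18%

4.18%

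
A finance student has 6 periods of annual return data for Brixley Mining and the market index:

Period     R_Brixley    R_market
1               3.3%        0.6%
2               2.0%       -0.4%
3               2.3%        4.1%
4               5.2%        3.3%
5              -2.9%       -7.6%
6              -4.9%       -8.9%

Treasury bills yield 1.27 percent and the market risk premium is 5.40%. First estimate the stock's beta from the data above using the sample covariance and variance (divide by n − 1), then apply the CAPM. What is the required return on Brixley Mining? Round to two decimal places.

Mean R_i = (3.3 + 2.0 + 2.3 + 5.2 − 2.9 − 4.9) / 6 = 0.8333%
Mean R_m = (0.6 − 0.4 + 4.1 + 3.3 − 7.6 − 8.9) / 6 = -1.4833%
Σ(R_i − R̄_i)(R_m − R̄_m) = 100.8367  ⇒  Cov = 100.8367 / 5 = 20.1673
Σ(R_m − R̄_m)² = 151.9883  ⇒  Var(R_m) = 151.9883 / 5 = 30.3977
β = Cov / Var(R_m) = 20.1673 / 30.3977 = 0.6634
E(R) = R_f + β × MRP = 1.27% + 0.6634 × 5.40% = 4.85%

4.85%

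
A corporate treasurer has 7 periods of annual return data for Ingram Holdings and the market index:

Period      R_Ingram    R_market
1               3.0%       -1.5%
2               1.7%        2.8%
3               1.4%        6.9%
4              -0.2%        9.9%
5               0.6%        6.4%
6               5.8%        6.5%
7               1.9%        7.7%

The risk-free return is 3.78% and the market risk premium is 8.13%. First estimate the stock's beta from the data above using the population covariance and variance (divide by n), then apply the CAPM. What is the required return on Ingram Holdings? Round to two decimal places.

Mean R_i = (3.0 + 1.7 + 1.4 − 0.2 + 0.6 + 5.8 + 1.9) / 7 = 2.0286%
Mean R_m = (-1.5 + 2.8 + 6.9 + 9.9 + 6.4 + 6.5 + 7.7) / 7 = 5.5286%
Σ(R_i − R̄_i)(R_m − R̄_m) = -14.3957  ⇒  Cov = -14.3957 / 7 = -2.0565
Σ(R_m − R̄_m)² = 84.2543  ⇒  Var(R_m) = 84.2543 / 7 = 12.0363
β = Cov / Var(R_m) = -2.0565 / 12.0363 = -0.1709
E(R) = R_f + β × MRP = 3.78% + -0.1709 × 8.13% = 2.39%

2.39%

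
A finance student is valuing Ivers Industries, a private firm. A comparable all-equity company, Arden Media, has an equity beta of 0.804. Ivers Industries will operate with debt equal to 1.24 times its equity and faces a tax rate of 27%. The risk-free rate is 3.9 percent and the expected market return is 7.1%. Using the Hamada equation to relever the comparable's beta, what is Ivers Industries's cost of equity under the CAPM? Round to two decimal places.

8.80%

β_L = β_U × [1 + (1 − t)(D/E)] = 0.804 × [1 + (1 − 0.27) × 1.24]
    = 0.804 × [1 + 0.73 × 1.24] = 0.804 × 1.9052 = 1.5318
MRP = 7.1% − 3.9% = 3.20%
E(R) = R_f + β_L × MRP = 3.9% + 1.5318 × 3.2% = 8.80%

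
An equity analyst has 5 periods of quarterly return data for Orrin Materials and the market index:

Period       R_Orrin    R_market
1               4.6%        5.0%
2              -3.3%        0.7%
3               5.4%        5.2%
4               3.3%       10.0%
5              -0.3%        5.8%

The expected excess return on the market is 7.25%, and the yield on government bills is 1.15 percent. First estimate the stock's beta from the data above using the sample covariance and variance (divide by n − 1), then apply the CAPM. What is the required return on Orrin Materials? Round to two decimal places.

5.85%

Mean R_i = (4.6 − 3.3 + 5.4 + 3.3 − 0.3) / 5 = 1.9400%
Mean R_m = (5.0 + 0.7 + 5.2 + 10.0 + 5.8) / 5 = 5.3400%
Σ(R_i − R̄_i)(R_m − R̄_m) = 28.2320  ⇒  Cov = 28.2320 / 4 = 7.0580
Σ(R_m − R̄_m)² = 43.5920  ⇒  Var(R_m) = 43.5920 / 4 = 10.8980
β = Cov / Var(R_m) = 7.0580 / 10.8980 = 0.6476
E(R) = R_f + β × MRP = 1.15% + 0.6476 × 7.25% = 5.85%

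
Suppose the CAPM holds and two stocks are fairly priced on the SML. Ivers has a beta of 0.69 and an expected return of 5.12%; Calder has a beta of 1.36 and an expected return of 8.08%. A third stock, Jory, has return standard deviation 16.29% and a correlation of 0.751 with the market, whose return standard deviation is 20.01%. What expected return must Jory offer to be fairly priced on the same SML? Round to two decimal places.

MRP = (8.08% − 5.12%) / (1.36 − 0.69) = 4.4179%
R_f = 5.12% − 0.69 × 4.4179% = 2.0716%
β_Jory = ρ·σ_i/σ_m = 0.751 × 16.29 / 20.01 = 0.6114
E(R_Jory) = R_f + β × MRP = 2.0716% + 0.6114 × 4.4179% = 4.77%

4.77%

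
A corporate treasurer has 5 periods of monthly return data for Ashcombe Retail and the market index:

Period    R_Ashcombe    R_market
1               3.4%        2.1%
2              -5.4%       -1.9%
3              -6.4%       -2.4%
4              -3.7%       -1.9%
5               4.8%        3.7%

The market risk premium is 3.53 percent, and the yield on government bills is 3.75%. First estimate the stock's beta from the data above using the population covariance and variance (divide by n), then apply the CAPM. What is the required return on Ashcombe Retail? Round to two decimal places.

Mean R_i = (3.4 − 5.4 − 6.4 − 3.7 + 4.8) / 5 = -1.4600%
Mean R_m = (2.1 − 1.9 − 2.4 − 1.9 + 3.7) / 5 = -0.0800%
Σ(R_i − R̄_i)(R_m − R̄_m) = 56.9660  ⇒  Cov = 56.9660 / 5 = 11.3932
Σ(R_m − R̄_m)² = 31.0480  ⇒  Var(R_m) = 31.0480 / 5 = 6.2096
β = Cov / Var(R_m) = 11.3932 / 6.2096 = 1.8348
E(R) = R_f + β × MRP = 3.75% + 1.8348 × 3.53% = 10.23%

10.23%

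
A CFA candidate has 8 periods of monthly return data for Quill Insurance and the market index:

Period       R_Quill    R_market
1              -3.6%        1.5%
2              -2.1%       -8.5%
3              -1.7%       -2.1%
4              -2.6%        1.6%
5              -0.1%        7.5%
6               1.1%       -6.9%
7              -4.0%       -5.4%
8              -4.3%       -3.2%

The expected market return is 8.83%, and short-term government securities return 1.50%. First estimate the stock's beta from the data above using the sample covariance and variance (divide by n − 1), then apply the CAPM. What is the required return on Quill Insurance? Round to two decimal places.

1.70%

Mean R_i = (-3.6 − 2.1 − 1.7 − 2.6 − 0.1 + 1.1 − 4.0 − 4.3) / 8 = -2.1625%
Mean R_m = (1.5 − 8.5 − 2.1 + 1.6 + 7.5 − 6.9 − 5.4 − 3.2) / 8 = -1.9375%
Σ(R_i − R̄_i)(R_m − R̄_m) = 5.3613  ⇒  Cov = 5.3613 / 7 = 0.7659
Σ(R_m − R̄_m)² = 194.6988  ⇒  Var(R_m) = 194.6988 / 7 = 27.8141
β = Cov / Var(R_m) = 0.7659 / 27.8141 = 0.0275
MRP = 8.83% − 1.50% = 7.33%
E(R) = R_f + β × MRP = 1.50% + 0.0275 × 7.33% = 1.70%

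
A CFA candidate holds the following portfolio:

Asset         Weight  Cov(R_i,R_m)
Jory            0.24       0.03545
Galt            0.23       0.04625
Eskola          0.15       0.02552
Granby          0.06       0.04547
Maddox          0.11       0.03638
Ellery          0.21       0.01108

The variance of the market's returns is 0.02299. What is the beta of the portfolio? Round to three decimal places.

β_Jory = 0.03545 / 0.02299 = 1.5420
β_Galt = 0.04625 / 0.02299 = 2.0117
β_Eskola = 0.02552 / 0.02299 = 1.1100
β_Granby = 0.04547 / 0.02299 = 1.9778
β_Maddox = 0.03638 / 0.02299 = 1.5824
β_Ellery = 0.01108 / 0.02299 = 0.4819
β_P = Σ w_i β_i = 0.24×1.5420 + 0.23×2.0117 + 0.15×1.1100 + 0.06×1.9778 + 0.11×1.5824 + 0.21×0.4819 = 1.3932

1.393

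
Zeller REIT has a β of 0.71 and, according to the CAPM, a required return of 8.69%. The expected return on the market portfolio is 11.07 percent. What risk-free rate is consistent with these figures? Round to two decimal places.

2.86%

E(R) = R_f + β(E(R_m) − R_f) = R_f(1 − β) + β·E(R_m)
8.69% = R_f × (1 − 0.71) + 0.71 × 11.07%
8.69% = R_f × 0.29 + 7.8597%
R_f = (8.69% − 7.8597%) / 0.29 = 2.86%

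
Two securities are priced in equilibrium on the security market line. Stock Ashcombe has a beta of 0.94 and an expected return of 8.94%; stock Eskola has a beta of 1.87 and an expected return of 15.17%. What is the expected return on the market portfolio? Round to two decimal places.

9.34%

Both satisfy E(R) = R_f + β·MRP, so the slope of the SML is
MRP = (15.17% − 8.94%) / (1.87 − 0.94) = 6.23% / 0.93 = 6.6989%
R_f = E(R_Ashcombe) − β_Ashcombe·MRP = 8.94% − 0.94 × 6.6989% = 2.6430%
E(R_m) = R_f + MRP = 2.6430% + 6.6989% = 9.34%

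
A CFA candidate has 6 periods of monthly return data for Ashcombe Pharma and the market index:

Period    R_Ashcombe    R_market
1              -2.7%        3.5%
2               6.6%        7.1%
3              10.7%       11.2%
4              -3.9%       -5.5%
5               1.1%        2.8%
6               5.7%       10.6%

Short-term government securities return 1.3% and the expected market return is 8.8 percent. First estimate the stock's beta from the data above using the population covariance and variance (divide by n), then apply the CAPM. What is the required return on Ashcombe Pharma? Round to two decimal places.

Mean R_i = (-2.7 + 6.6 + 10.7 − 3.9 + 1.1 + 5.7) / 6 = 2.9167%
Mean R_m = (3.5 + 7.1 + 11.2 − 5.5 + 2.8 + 10.6) / 6 = 4.9500%
Σ(R_i − R̄_i)(R_m − R̄_m) = 155.5750  ⇒  Cov = 155.5750 / 6 = 25.9292
Σ(R_m − R̄_m)² = 191.5350  ⇒  Var(R_m) = 191.5350 / 6 = 31.9225
β = Cov / Var(R_m) = 25.9292 / 31.9225 = 0.8123
MRP = 8.8% − 1.3% = 7.50%
E(R) = R_f + β × MRP = 1.3% + 0.8123 × 7.5% = 7.39%

7.39%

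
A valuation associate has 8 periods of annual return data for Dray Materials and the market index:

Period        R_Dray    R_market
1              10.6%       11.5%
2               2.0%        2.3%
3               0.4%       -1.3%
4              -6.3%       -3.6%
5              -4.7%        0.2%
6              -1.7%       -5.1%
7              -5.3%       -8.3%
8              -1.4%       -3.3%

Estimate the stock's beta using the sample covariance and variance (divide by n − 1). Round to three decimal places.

0.793

Mean R_i = (10.6 + 2.0 + 0.4 − 6.3 − 4.7 − 1.7 − 5.3 − 1.4) / 8 = -0.8000%
Mean R_m = (11.5 + 2.3 − 1.3 − 3.6 + 0.2 − 5.1 − 8.3 − 3.3) / 8 = -0.9500%
Σ(R_i − R̄_i)(R_m − R̄_m) = 198.9200  ⇒  Cov = 198.9200 / 7 = 28.4171
Σ(R_m − R̄_m)² = 250.8000  ⇒  Var(R_m) = 250.8000 / 7 = 35.8286
β = Cov / Var(R_m) = 28.4171 / 35.8286 = 0.7931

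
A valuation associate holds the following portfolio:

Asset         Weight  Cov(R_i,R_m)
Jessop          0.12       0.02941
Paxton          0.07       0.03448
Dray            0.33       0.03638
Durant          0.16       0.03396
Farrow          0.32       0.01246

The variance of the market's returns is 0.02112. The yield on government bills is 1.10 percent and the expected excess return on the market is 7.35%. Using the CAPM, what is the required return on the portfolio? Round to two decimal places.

10.62%

β_Jessop = 0.02941 / 0.02112 = 1.3925
β_Paxton = 0.03448 / 0.02112 = 1.6326
β_Dray = 0.03638 / 0.02112 = 1.7225
β_Durant = 0.03396 / 0.02112 = 1.6080
β_Farrow = 0.01246 / 0.02112 = 0.5900
β_P = Σ w_i β_i = 0.12×1.3925 + 0.07×1.6326 + 0.33×1.7225 + 0.16×1.6080 + 0.32×0.5900 = 1.2959
E(R_P) = R_f + β_P × MRP = 1.10% + 1.2959 × 7.35% = 10.62%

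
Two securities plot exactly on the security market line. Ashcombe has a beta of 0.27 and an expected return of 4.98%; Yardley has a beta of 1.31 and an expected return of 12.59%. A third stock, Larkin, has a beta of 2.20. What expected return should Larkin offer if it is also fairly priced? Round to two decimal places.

MRP (SML slope) = (12.59% − 4.98%) / (1.31 − 0.27) = 7.61% / 1.04 = 7.3173%
R_f (intercept) = 4.98% − 0.27 × 7.3173% = 3.0043%
E(R_Larkin) = R_f + β × MRP = 3.0043% + 2.20 × 7.3173% = 19.10%

19.10%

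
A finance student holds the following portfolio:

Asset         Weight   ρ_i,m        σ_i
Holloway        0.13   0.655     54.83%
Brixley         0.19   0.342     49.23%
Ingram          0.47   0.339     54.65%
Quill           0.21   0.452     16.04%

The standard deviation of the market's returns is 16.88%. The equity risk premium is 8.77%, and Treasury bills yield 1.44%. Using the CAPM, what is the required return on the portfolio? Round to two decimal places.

10.84%

β_Holloway = 0.655 × 54.83% / 16.88% = 2.1276
β_Brixley = 0.342 × 49.23% / 16.88% = 0.9974
β_Ingram = 0.339 × 54.65% / 16.88% = 1.0975
β_Quill = 0.452 × 16.04% / 16.88% = 0.4295
β_P = Σ w_i β_i = 0.13×2.1276 + 0.19×0.9974 + 0.47×1.0975 + 0.21×0.4295 = 1.0721
E(R_P) = R_f + β_P × MRP = 1.44% + 1.0721 × 8.77% = 10.84%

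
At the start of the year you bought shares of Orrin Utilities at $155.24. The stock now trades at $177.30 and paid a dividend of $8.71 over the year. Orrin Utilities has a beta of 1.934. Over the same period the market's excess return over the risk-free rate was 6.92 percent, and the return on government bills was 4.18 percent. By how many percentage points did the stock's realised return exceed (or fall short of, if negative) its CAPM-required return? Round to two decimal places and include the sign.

+2.26%

Realised HPR = (P1 + D1 − P0) / P0 = (177.30 + 8.71 − 155.24) / 155.24 = 30.77 / 155.24 = 19.8209%
CAPM required = R_f + β·MRP = 4.18% + 1.934 × 6.92% = 17.56328%
α = realised − required = 19.8209% − 17.56328% = +2.26%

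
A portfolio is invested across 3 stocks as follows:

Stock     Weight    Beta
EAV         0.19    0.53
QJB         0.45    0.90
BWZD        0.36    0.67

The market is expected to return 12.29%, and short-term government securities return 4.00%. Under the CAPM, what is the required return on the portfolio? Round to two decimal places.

10.19%

β_P = Σ w_i β_i = 0.19×0.53 + 0.45×0.90 + 0.36×0.67 = 0.7469
MRP = 12.29% − 4.00% = 8.29%
E(R_P) = R_f + β_P × MRP = 4.00% + 0.7469 × 8.29% = 10.19%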